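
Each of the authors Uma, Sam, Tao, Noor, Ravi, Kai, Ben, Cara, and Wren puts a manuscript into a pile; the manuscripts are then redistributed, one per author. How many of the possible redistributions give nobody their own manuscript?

Count assignments avoiding every fixed point. For any j of the 9 authors fixed to their own manuscript, the other 9−j can be arranged in (9−j)! ways.
By inclusion–exclusion this is Σ_{j=0}^{9} (−1)^j C(9,j)·(9−j)!.
Computing: 362880 − 362880 + 181440 − 60480 + 15120 − 3024 + 504 − 72 + 9 − 1 = 133496.

133496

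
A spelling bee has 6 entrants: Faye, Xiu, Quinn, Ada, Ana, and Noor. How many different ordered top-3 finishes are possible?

This is an ordered selection of 3 from 6: P(6,3).
That gives 6 × 5 × 4 = 120.

120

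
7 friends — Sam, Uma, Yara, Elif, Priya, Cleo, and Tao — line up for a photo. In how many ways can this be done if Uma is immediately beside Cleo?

1440

Glue Uma and Cleo into one block (2 internal orders), leaving 6 units to arrange in a row.
So the count is 2·(6)! = 1440.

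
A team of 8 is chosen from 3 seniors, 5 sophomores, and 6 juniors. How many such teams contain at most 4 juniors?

Split by how many juniors are chosen (0 through 4).
Sum: C(6,0)·C(8,8) + C(6,1)·C(8,7) + C(6,2)·C(8,6) + C(6,3)·C(8,5) + C(6,4)·C(8,4) = 1 + 48 + 420 + 1120 + 1050 = 2639.

2639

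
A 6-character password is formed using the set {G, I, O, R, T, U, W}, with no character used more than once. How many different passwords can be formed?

5040

This is a permutation of 6 out of 7: P(7,6) = 7!/1!.
That product is 7 × 6 × 5 × 4 × 3 × 2 = 5040.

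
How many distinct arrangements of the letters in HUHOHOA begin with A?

With the first slot taken by A, it remains to arrange the other 6 letters (HUHOHO).
Those 6 letters have H appearing 3 times and O appearing twice, giving (6)!/(3!·2!) = 60.

60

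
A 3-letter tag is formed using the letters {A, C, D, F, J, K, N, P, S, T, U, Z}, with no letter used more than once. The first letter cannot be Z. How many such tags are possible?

The first letter has 12−1 = 11 choices (anything except Z).
The remaining 2 letters are filled from the other 11 symbols without repetition: 11 × 10 = 110.
Total: 11 × 110 = 1210.

1210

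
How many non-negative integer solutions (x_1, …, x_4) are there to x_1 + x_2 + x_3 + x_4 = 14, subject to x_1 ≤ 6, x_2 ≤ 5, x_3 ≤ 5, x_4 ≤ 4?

By stars and bars, unrestricted non-negative solutions to x_1+…+x_4 = 14 number C(14+3,3) = 680.
Subtract solutions that violate a single cap (substitute x_i' = x_i − (cap_i+1)): x_1 ≥ 7 gives C(10,3) = 120; x_2 ≥ 6 gives C(11,3) = 165; x_3 ≥ 6 gives C(11,3) = 165; x_4 ≥ 5 gives C(12,3) = 220. Together 670.
Add back pairs where two caps are both exceeded: 4 + 4 + 10 + 10 + 20 + 20 = 68.
By inclusion–exclusion the count is 680 − 670 + 68 = 78.

78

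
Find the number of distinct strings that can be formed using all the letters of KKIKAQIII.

2520

The 9 letters of KKIKAQIII have repeats: I appearing 4 times and K appearing 3 times.
Dividing 9! = 362880 by 4!·3! = 144 for the repeated letters gives 2520.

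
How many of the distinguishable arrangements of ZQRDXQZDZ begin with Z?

5040

With the first slot taken by Z, it remains to arrange the other 8 letters (QRDXQZDZ).
Those 8 letters have D appearing twice, Q appearing twice, and Z appearing twice, giving (8)!/(2!·2!·2!) = 5040.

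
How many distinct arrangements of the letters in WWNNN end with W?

With the last slot taken by W, it remains to arrange the other 4 letters (WNNN).
Those 4 letters have N appearing 3 times, giving (4)!/(3!) = 4.

4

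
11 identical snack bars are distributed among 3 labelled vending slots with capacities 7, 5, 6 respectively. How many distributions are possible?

Ignoring the caps, the number of non-negative solutions to x_1+…+x_3 = 11 is C(13,2) = 78.
Subtract solutions that violate a single cap (substitute x_i' = x_i − (cap_i+1)): x_1 ≥ 8 gives C(5,2) = 10; x_2 ≥ 6 gives C(7,2) = 21; x_3 ≥ 7 gives C(6,2) = 15. Together 46.
No two caps can be exceeded simultaneously, so the pair terms are all 0.
By inclusion–exclusion the count is 78 − 46 + 0 = 32.

32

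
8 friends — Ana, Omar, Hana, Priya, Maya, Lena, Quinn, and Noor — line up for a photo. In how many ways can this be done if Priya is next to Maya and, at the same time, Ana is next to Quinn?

Treat {Priya,Maya} as one block (2 orders) and {Ana,Quinn} as another (2 orders).
That leaves 6 units to arrange: 2 × 2 × 6! = 4 × 720 = 2880.

2880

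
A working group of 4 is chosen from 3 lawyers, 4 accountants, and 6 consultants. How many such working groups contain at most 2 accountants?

678

Split by how many accountants are chosen (0 through 2).
Sum: C(4,0)·C(9,4) + C(4,1)·C(9,3) + C(4,2)·C(9,2) = 126 + 336 + 216 = 678.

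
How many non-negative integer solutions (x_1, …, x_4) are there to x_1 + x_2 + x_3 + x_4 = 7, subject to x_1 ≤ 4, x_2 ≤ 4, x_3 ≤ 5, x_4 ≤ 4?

Without the upper bounds there are C(10,3) = 120 ways to split 7 among 4 variables.
Subtract solutions that violate a single cap (substitute x_i' = x_i − (cap_i+1)): x_1 ≥ 5 gives C(5,3) = 10; x_2 ≥ 5 gives C(5,3) = 10; x_3 ≥ 6 gives C(4,3) = 4; x_4 ≥ 5 gives C(5,3) = 10. Together 34.
No two caps can be exceeded simultaneously, so the pair terms are all 0.
By inclusion–exclusion the count is 120 − 34 + 0 = 86.

86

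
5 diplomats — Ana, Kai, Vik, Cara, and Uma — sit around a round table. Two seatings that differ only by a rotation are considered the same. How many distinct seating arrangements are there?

24

Fix one person's seat to break rotational symmetry; the remaining 4 people can be arranged in (4)! = 24 ways.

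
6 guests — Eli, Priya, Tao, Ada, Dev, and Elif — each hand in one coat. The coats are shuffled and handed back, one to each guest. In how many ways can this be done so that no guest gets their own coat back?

265

Let Aᵢ be the assignments in which guest i gets their own coat. We want the size of the complement of A₁∪…∪A_6.
By inclusion–exclusion this is Σ_{j=0}^{6} (−1)^j C(6,j)·(6−j)!.
Computing: 720 − 720 + 360 − 120 + 30 − 6 + 1 = 265.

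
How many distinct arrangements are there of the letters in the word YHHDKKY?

YHHDKKY has 7 letters with H appearing twice, K appearing twice, and Y appearing twice.
So there are 7! / (2!·2!·2!) = 630 distinguishable arrangements.

630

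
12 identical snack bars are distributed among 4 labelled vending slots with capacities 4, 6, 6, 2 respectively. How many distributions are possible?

60

Without the upper bounds there are C(15,3) = 455 ways to split 12 among 4 vending slots.
Subtract solutions that violate a single cap (substitute x_i' = x_i − (cap_i+1)): x_1 ≥ 5 gives C(10,3) = 120; x_2 ≥ 7 gives C(8,3) = 56; x_3 ≥ 7 gives C(8,3) = 56; x_4 ≥ 3 gives C(12,3) = 220. Together 452.
Add back pairs where two caps are both exceeded: 1 + 1 + 35 + 0 + 10 + 10 = 57.
By inclusion–exclusion the count is 455 − 452 + 57 = 60.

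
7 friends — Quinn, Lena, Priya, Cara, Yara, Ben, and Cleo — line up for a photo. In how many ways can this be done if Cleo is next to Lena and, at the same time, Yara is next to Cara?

Treat {Cleo,Lena} as one block (2 orders) and {Yara,Cara} as another (2 orders).
That leaves 5 units to arrange: 2 × 2 × 5! = 4 × 120 = 480.

480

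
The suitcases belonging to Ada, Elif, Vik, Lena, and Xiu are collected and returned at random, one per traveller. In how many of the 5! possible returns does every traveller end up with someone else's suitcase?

This is the derangement count D_5: permutations of 5 items with no fixed point.
By inclusion–exclusion this is Σ_{j=0}^{5} (−1)^j C(5,j)·(5−j)!.
Computing: 120 − 120 + 60 − 20 + 5 − 1 = 44.

44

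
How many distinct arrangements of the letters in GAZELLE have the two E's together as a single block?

Treat the 2 copies of E as a single block. The multiset to arrange is then {EE, A, G, L, L, Z}, 6 items in all.
That gives (6)!/(2!) = 360 arrangements.

360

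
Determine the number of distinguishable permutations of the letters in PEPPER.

60

The 6 letters of PEPPER have repeats: E appearing twice and P appearing 3 times.
Dividing 6! = 720 by 3!·2! = 12 for the repeated letters gives 60.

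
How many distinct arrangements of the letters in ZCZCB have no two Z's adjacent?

18

Total arrangements of ZCZCB: 5!/(2!·2!) = 30.
If the two Z's are adjacent, glue them into one block, leaving 4 items to arrange: (4)!/(2!) = 12 ways.
Hence 30 − 12 = 18.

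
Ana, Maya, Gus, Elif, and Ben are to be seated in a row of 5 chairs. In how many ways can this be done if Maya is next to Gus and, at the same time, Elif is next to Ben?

Treat {Maya,Gus} as one block (2 orders) and {Elif,Ben} as another (2 orders).
That leaves 3 units to arrange: 2 × 2 × 3! = 4 × 6 = 24.

24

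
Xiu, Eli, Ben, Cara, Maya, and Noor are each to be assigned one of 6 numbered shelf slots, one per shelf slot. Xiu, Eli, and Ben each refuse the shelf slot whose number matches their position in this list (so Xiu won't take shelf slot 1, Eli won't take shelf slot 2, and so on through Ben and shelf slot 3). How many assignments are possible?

Let Aᵢ (for i ∈ {1, 2, 3}) be the placements that put person i in their forbidden shelf slot. Any j of these fix j positions, leaving (6−j)! ways to fill the rest, and there are C(3,j) ways to pick which j.
By inclusion–exclusion, the number of valid placements is Σ_{j=0}^{3} (−1)^j C(3,j)·(6−j)!.
Computing: 720 − 360 + 72 − 6 = 426.

426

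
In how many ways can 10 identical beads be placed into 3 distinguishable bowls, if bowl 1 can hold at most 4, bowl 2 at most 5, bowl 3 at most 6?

20

By stars and bars, unrestricted non-negative solutions to x_1+…+x_3 = 10 number C(10+2,2) = 66.
Subtract solutions that violate a single cap (substitute x_i' = x_i − (cap_i+1)): x_1 ≥ 5 gives C(7,2) = 21; x_2 ≥ 6 gives C(6,2) = 15; x_3 ≥ 7 gives C(5,2) = 10. Together 46.
No two caps can be exceeded simultaneously, so the pair terms are all 0.
By inclusion–exclusion the count is 66 − 46 + 0 = 20.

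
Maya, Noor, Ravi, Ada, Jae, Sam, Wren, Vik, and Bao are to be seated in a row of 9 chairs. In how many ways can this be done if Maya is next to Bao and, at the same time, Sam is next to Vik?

Treat {Maya,Bao} as one block (2 orders) and {Sam,Vik} as another (2 orders).
That leaves 7 units to arrange: 2 × 2 × 7! = 4 × 5040 = 20160.

20160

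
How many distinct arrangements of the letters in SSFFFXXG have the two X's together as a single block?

420

Treat the 2 copies of X as a single block. The multiset to arrange is then {XX, F, F, F, G, S, S}, 7 items in all.
That gives (7)!/(3!·2!) = 420 arrangements.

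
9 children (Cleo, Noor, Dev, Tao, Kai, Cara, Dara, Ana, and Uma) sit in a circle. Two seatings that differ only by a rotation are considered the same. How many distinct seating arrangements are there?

Around a circle, 9 distinct people have 9!/9 = (8)! = 40320 rotationally distinct seatings.

40320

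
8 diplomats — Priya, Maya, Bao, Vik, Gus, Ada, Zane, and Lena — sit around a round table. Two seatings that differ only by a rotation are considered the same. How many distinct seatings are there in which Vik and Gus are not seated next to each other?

3600

Without the restriction there are (7)! = 5040 seatings.
Seatings with Vik beside Gus: treat them as a block with 2 internal orders, giving 2 × (6)! = 1440.
Subtracting, 5040 − 1440 = 3600.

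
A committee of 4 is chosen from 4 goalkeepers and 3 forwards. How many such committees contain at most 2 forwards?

Split by how many forwards are chosen (0 through 2).
Sum: C(3,0)·C(4,4) + C(3,1)·C(4,3) + C(3,2)·C(4,2) = 1 + 12 + 18 = 31.

31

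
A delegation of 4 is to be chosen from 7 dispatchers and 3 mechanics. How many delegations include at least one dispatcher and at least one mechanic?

Total 4-person selections from all 10: C(10,4) = 210.
Selections missing a whole group: no dispatchers → C(3,4) = 0; no mechanics → C(7,4) = 35.
Both groups omitted at once is impossible, so 210 − 35 = 175.

175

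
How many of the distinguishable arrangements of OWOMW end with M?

6

Fix M in the last position and arrange the remaining 4 letters.
Those 4 letters have O appearing twice and W appearing twice, giving (4)!/(2!·2!) = 6.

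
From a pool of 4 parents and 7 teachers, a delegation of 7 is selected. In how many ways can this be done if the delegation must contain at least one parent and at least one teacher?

With no constraint there are C(11,7) = 330 possible selections.
Selections missing a whole group: no parents → C(7,7) = 1; no teachers → C(4,7) = 0.
Both groups omitted at once is impossible, so 330 − 1 = 329.

329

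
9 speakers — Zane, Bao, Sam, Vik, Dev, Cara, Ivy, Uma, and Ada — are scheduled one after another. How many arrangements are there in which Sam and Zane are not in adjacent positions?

282240

There are 9! = 362880 arrangements in all. If Sam and Zane are adjacent, merging them into one block gives 2·(8)! = 80640 arrangements.
Complementary counting: 362880 − 80640 = 282240.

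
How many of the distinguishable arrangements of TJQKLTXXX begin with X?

Fix X in the first position and arrange the remaining 8 letters.
Those 8 letters have T appearing twice and X appearing twice, giving (8)!/(2!·2!) = 10080.

10080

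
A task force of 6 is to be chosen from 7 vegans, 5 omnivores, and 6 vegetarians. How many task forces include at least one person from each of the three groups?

Total 6-person selections from all 18: C(18,6) = 18564.
Selections missing a whole group: no vegans → C(11,6) = 462; no omnivores → C(13,6) = 1716; no vegetarians → C(12,6) = 924.
Add back selections omitting two groups (i.e. drawn from a single group): C(7,6) + C(5,6) + C(6,6) = 8.
By inclusion–exclusion: 18564 − 3102 + 8 = 15470.

15470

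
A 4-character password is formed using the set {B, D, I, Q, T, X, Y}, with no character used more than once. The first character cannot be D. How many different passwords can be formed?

720

The first character has 7−1 = 6 choices (anything except D).
The remaining 3 characters are filled from the other 6 symbols without repetition: 6 × 5 × 4 = 120.
Total: 6 × 120 = 720.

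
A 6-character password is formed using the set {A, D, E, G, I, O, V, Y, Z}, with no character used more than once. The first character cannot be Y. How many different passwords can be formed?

The first character has 9−1 = 8 choices (anything except Y).
The remaining 5 characters are filled from the other 8 symbols without repetition: 8 × 7 × 6 × 5 × 4 = 6720.
Total: 8 × 6720 = 53760.

53760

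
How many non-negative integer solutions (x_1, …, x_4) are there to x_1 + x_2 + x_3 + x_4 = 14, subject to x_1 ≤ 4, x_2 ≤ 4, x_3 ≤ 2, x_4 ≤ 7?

By stars and bars, unrestricted non-negative solutions to x_1+…+x_4 = 14 number C(14+3,3) = 680.
Subtract solutions that violate a single cap (substitute x_i' = x_i − (cap_i+1)): x_1 ≥ 5 gives C(12,3) = 220; x_2 ≥ 5 gives C(12,3) = 220; x_3 ≥ 3 gives C(14,3) = 364; x_4 ≥ 8 gives C(9,3) = 84. Together 888.
Add back pairs where two caps are both exceeded: 35 + 84 + 4 + 84 + 4 + 20 = 231.
Subtract triples: 4 + 0 + 0 + 0 = 4.
By inclusion–exclusion the count is 680 − 888 + 231 − 4 = 19.

19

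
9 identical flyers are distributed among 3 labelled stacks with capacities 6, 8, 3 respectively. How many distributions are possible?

27

By stars and bars, unrestricted non-negative solutions to x_1+…+x_3 = 9 number C(9+2,2) = 55.
Subtract solutions that violate a single cap (substitute x_i' = x_i − (cap_i+1)): x_1 ≥ 7 gives C(4,2) = 6; x_2 ≥ 9 gives C(2,2) = 1; x_3 ≥ 4 gives C(7,2) = 21. Together 28.
No two caps can be exceeded simultaneously, so the pair terms are all 0.
By inclusion–exclusion the count is 55 − 28 + 0 = 27.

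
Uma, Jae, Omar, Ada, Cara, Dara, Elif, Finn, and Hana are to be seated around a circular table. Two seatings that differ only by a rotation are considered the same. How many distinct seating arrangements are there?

40320

Seat Uma anywhere (absorbing the rotational symmetry), then permute the other 8: (8)! = 40320.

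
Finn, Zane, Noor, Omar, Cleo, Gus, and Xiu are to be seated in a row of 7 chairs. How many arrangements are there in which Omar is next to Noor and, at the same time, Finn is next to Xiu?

Treat {Omar,Noor} as one block (2 orders) and {Finn,Xiu} as another (2 orders).
That leaves 5 units to arrange: 2 × 2 × 5! = 4 × 120 = 480.

480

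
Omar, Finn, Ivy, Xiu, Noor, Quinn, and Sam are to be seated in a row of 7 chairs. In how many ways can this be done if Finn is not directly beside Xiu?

Of the 7! = 5040 arrangements, those with Finn and Xiu adjacent number 2 × 6! = 1440 (treat the pair as a block with 2 internal orders).
Complementary counting: 5040 − 1440 = 3600.

3600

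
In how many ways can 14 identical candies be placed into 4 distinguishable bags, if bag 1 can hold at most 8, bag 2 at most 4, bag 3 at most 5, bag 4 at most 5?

125

Without the upper bounds there are C(17,3) = 680 ways to split 14 among 4 bags.
Subtract solutions that violate a single cap (substitute x_i' = x_i − (cap_i+1)): x_1 ≥ 9 gives C(8,3) = 56; x_2 ≥ 5 gives C(12,3) = 220; x_3 ≥ 6 gives C(11,3) = 165; x_4 ≥ 6 gives C(11,3) = 165. Together 606.
Add back pairs where two caps are both exceeded: 1 + 0 + 0 + 20 + 20 + 10 = 51.
By inclusion–exclusion the count is 680 − 606 + 51 = 125.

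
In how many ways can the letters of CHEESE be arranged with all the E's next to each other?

24

Treat the 3 copies of E as a single block. The multiset to arrange is then {EEE, C, H, S}, 4 items in all.
All 4 items are distinct, so there are (4)! = 24 arrangements.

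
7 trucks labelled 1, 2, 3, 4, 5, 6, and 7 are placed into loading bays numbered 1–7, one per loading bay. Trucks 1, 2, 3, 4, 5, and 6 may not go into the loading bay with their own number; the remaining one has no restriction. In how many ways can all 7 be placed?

2119

Let Aᵢ (for 1 ≤ i ≤ 6) be the placements that put truck i in its forbidden loading bay. Any j of these fix j positions, leaving (7−j)! ways to fill the rest, and there are C(6,j) ways to pick which j.
By inclusion–exclusion, the number of valid placements is Σ_{j=0}^{6} (−1)^j C(6,j)·(7−j)!.
Computing: 5040 − 4320 + 1800 − 480 + 90 − 12 + 1 = 2119.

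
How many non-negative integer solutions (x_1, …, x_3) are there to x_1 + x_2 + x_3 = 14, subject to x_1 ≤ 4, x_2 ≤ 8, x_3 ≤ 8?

25

Without the upper bounds there are C(16,2) = 120 ways to split 14 among 3 variables.
Subtract solutions that violate a single cap (substitute x_i' = x_i − (cap_i+1)): x_1 ≥ 5 gives C(11,2) = 55; x_2 ≥ 9 gives C(7,2) = 21; x_3 ≥ 9 gives C(7,2) = 21. Together 97.
Add back pairs where two caps are both exceeded: 1 + 1 + 0 = 2.
By inclusion–exclusion the count is 120 − 97 + 2 = 25.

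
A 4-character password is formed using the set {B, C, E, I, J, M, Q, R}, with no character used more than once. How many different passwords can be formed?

This is a permutation of 4 out of 8: P(8,4) = 8!/4!.
That product is 8 × 7 × 6 × 5 = 1680.

1680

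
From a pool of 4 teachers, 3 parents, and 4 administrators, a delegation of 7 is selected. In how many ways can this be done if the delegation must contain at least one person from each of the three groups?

320

Total 7-person selections from all 11: C(11,7) = 330.
Subtract selections that omit an entire group: no teachers → C(7,7) = 1; no parents → C(8,7) = 8; no administrators → C(7,7) = 1.
Add back selections omitting two groups (i.e. drawn from a single group): C(4,7) + C(3,7) + C(4,7) = 0.
By inclusion–exclusion: 330 − 10 + 0 = 320.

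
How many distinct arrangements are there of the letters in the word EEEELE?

6

EEEELE has 6 letters with E appearing 5 times.
Dividing 6! = 720 by 5! = 120 for the repeated letters gives 6.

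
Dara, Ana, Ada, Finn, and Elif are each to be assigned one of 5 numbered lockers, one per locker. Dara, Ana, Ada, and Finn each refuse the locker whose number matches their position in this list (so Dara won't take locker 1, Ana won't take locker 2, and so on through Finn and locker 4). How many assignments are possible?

Let Aᵢ (for 1 ≤ i ≤ 4) be the placements that put person i in their forbidden locker. Any j of these fix j positions, leaving (5−j)! ways to fill the rest, and there are C(4,j) ways to pick which j.
By inclusion–exclusion, the number of valid placements is Σ_{j=0}^{4} (−1)^j C(4,j)·(5−j)!.
Computing: 120 − 96 + 36 − 8 + 1 = 53.

53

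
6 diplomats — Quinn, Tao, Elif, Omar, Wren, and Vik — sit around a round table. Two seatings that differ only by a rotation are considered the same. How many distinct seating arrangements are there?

120

Around a circle, 6 distinct people have 6!/6 = (5)! = 120 rotationally distinct seatings.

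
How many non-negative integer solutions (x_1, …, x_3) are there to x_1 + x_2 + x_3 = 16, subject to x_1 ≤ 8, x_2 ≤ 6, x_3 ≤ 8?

28

By stars and bars, unrestricted non-negative solutions to x_1+…+x_3 = 16 number C(16+2,2) = 153.
Subtract solutions that violate a single cap (substitute x_i' = x_i − (cap_i+1)): x_1 ≥ 9 gives C(9,2) = 36; x_2 ≥ 7 gives C(11,2) = 55; x_3 ≥ 9 gives C(9,2) = 36. Together 127.
Add back pairs where two caps are both exceeded: 1 + 0 + 1 = 2.
By inclusion–exclusion the count is 153 − 127 + 2 = 28.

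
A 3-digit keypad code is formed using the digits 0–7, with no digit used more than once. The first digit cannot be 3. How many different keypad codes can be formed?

The first digit has 8−1 = 7 choices (anything except 3).
The remaining 2 digits are filled from the other 7 symbols without repetition: 7 × 6 = 42.
Total: 7 × 42 = 294.

294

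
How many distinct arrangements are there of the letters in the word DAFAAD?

60

The 6 letters of DAFAAD have repeats: A appearing 3 times and D appearing twice.
Dividing 6! = 720 by 3!·2! = 12 for the repeated letters gives 60.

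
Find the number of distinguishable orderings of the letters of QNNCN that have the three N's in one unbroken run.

Treat the 3 copies of N as a single block. The multiset to arrange is then {NNN, C, Q}, 3 items in all.
All 3 items are distinct, so there are (3)! = 6 arrangements.

6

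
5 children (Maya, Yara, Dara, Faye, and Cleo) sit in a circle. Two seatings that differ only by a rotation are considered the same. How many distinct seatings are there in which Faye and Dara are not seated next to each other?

Without the restriction there are (4)! = 24 seatings.
Seatings with Faye beside Dara: treat them as a block with 2 internal orders, giving 2 × (3)! = 12.
Subtracting, 24 − 12 = 12.

12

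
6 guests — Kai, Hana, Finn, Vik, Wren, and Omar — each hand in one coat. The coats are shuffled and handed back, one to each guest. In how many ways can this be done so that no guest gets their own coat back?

265

Let Aᵢ be the assignments in which guest i gets their own coat. We want the size of the complement of A₁∪…∪A_6.
By inclusion–exclusion this is Σ_{j=0}^{6} (−1)^j C(6,j)·(6−j)!.
Computing: 720 − 720 + 360 − 120 + 30 − 6 + 1 = 265.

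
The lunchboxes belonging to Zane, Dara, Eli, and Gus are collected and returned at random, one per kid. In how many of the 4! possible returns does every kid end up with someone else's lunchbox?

9

Count assignments avoiding every fixed point. For any j of the 4 kids fixed to their own lunchbox, the other 4−j can be arranged in (4−j)! ways.
By inclusion–exclusion this is Σ_{j=0}^{4} (−1)^j C(4,j)·(4−j)!.
Computing: 24 − 24 + 12 − 4 + 1 = 9.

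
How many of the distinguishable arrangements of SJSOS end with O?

With the last slot taken by O, it remains to arrange the other 4 letters (SJSS).
Those 4 letters have S appearing 3 times, giving (4)!/(3!) = 4.

4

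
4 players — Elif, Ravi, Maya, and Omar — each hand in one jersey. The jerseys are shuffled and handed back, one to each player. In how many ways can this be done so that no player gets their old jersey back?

9

Count assignments avoiding every fixed point. For any j of the 4 players fixed to their old jersey, the other 4−j can be arranged in (4−j)! ways.
By inclusion–exclusion this is Σ_{j=0}^{4} (−1)^j C(4,j)·(4−j)!.
Computing: 24 − 24 + 12 − 4 + 1 = 9.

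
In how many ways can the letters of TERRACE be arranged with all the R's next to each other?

Treat the 2 copies of R as a single block. The multiset to arrange is then {RR, A, C, E, E, T}, 6 items in all.
That gives (6)!/(2!) = 360 arrangements.

360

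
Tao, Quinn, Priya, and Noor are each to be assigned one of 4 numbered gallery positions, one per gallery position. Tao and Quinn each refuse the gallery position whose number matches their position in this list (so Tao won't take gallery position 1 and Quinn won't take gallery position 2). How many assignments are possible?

Let Aᵢ (for i ∈ {1, 2}) be the placements that put person i in their forbidden gallery position. Any j of these fix j positions, leaving (4−j)! ways to fill the rest, and there are C(2,j) ways to pick which j.
By inclusion–exclusion, the number of valid placements is Σ_{j=0}^{2} (−1)^j C(2,j)·(4−j)!.
Computing: 24 − 12 + 2 = 14.

14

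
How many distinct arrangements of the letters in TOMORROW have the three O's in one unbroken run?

Treat the 3 copies of O as a single block. The multiset to arrange is then {OOO, M, R, R, T, W}, 6 items in all.
That gives (6)!/(2!) = 360 arrangements.

360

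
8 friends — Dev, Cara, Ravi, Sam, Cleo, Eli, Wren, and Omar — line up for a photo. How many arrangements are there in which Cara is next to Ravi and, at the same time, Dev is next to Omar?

Treat {Cara,Ravi} as one block (2 orders) and {Dev,Omar} as another (2 orders).
That leaves 6 units to arrange: 2 × 2 × 6! = 4 × 720 = 2880.

2880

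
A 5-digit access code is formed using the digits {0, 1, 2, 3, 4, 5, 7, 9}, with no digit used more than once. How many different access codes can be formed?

Choose and order 5 of the 8 symbols: the first digit has 8 options, the next 7, and so on down to 4.
That product is 8 × 7 × 6 × 5 × 4 = 6720.

6720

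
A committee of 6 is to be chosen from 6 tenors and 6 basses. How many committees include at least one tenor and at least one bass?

With no constraint there are C(12,6) = 924 possible selections.
Subtract selections that omit an entire group: no tenors → C(6,6) = 1; no basses → C(6,6) = 1.
Both groups omitted at once is impossible, so 924 − 2 = 922.

922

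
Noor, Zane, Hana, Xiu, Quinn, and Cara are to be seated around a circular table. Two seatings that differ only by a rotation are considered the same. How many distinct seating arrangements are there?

120

Around a circle, 6 distinct people have 6!/6 = (5)! = 120 rotationally distinct seatings.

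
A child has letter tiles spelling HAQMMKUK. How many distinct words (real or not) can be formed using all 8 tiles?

10080

Letter multiplicities in HAQMMKUK: A×1, H×1, K×2, M×2, Q×1, U×1.
So there are 8! / (2!·2!) = 10080 distinguishable arrangements.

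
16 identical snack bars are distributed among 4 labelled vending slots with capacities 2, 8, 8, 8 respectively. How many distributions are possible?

Without the upper bounds there are C(19,3) = 969 ways to split 16 among 4 vending slots.
Subtract solutions that violate a single cap (substitute x_i' = x_i − (cap_i+1)): x_1 ≥ 3 gives C(16,3) = 560; x_2 ≥ 9 gives C(10,3) = 120; x_3 ≥ 9 gives C(10,3) = 120; x_4 ≥ 9 gives C(10,3) = 120. Together 920.
Add back pairs where two caps are both exceeded: 35 + 35 + 35 + 0 + 0 + 0 = 105.
By inclusion–exclusion the count is 969 − 920 + 105 = 154.

154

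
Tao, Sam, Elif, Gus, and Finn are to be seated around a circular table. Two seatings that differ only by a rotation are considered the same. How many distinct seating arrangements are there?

Seat Tao anywhere (absorbing the rotational symmetry), then permute the other 4: (4)! = 24.

24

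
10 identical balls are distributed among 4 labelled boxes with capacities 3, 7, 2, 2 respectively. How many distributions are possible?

26

By stars and bars, unrestricted non-negative solutions to x_1+…+x_4 = 10 number C(10+3,3) = 286.
Subtract solutions that violate a single cap (substitute x_i' = x_i − (cap_i+1)): x_1 ≥ 4 gives C(9,3) = 84; x_2 ≥ 8 gives C(5,3) = 10; x_3 ≥ 3 gives C(10,3) = 120; x_4 ≥ 3 gives C(10,3) = 120. Together 334.
Add back pairs where two caps are both exceeded: 0 + 20 + 20 + 0 + 0 + 35 = 75.
Subtract triples: 0 + 0 + 1 + 0 = 1.
By inclusion–exclusion the count is 286 − 334 + 75 − 1 = 26.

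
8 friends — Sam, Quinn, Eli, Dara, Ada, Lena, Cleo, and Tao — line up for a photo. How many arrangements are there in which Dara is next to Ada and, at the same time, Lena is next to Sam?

Treat {Dara,Ada} as one block (2 orders) and {Lena,Sam} as another (2 orders).
That leaves 6 units to arrange: 2 × 2 × 6! = 4 × 720 = 2880.

2880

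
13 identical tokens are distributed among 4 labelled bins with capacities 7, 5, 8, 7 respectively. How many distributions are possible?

293

Ignoring the caps, the number of non-negative solutions to x_1+…+x_4 = 13 is C(16,3) = 560.
Subtract solutions that violate a single cap (substitute x_i' = x_i − (cap_i+1)): x_1 ≥ 8 gives C(8,3) = 56; x_2 ≥ 6 gives C(10,3) = 120; x_3 ≥ 9 gives C(7,3) = 35; x_4 ≥ 8 gives C(8,3) = 56. Together 267.
No two caps can be exceeded simultaneously, so the pair terms are all 0.
By inclusion–exclusion the count is 560 − 267 + 0 = 293.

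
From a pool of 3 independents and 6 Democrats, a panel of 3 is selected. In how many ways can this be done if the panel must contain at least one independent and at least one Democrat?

63

Total 3-person selections from all 9: C(9,3) = 84.
Subtract selections that omit an entire group: no independents → C(6,3) = 20; no Democrats → C(3,3) = 1.
Both groups omitted at once is impossible, so 84 − 21 = 63.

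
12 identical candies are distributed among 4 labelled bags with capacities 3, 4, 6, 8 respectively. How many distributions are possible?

Without the upper bounds there are C(15,3) = 455 ways to split 12 among 4 bags.
Subtract solutions that violate a single cap (substitute x_i' = x_i − (cap_i+1)): x_1 ≥ 4 gives C(11,3) = 165; x_2 ≥ 5 gives C(10,3) = 120; x_3 ≥ 7 gives C(8,3) = 56; x_4 ≥ 9 gives C(6,3) = 20. Together 361.
Add back pairs where two caps are both exceeded: 20 + 4 + 0 + 1 + 0 + 0 = 25.
By inclusion–exclusion the count is 455 − 361 + 25 = 119.

119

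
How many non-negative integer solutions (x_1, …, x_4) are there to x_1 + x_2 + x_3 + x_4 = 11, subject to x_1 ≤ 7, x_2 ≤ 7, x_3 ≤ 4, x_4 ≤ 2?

97

By stars and bars, unrestricted non-negative solutions to x_1+…+x_4 = 11 number C(11+3,3) = 364.
Subtract solutions that violate a single cap (substitute x_i' = x_i − (cap_i+1)): x_1 ≥ 8 gives C(6,3) = 20; x_2 ≥ 8 gives C(6,3) = 20; x_3 ≥ 5 gives C(9,3) = 84; x_4 ≥ 3 gives C(11,3) = 165. Together 289.
Add back pairs where two caps are both exceeded: 0 + 0 + 1 + 0 + 1 + 20 = 22.
By inclusion–exclusion the count is 364 − 289 + 22 = 97.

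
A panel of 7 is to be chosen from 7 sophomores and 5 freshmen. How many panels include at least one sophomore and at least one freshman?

Unrestricted: C(12,7) = 792 ways to pick any 7 of the 12.
Selections missing a whole group: no sophomores → C(5,7) = 0; no freshmen → C(7,7) = 1.
Both groups omitted at once is impossible, so 792 − 1 = 791.

791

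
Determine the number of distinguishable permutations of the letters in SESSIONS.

SESSIONS has 8 letters with S appearing 4 times.
Dividing 8! = 40320 by 4! = 24 for the repeated letters gives 1680.

1680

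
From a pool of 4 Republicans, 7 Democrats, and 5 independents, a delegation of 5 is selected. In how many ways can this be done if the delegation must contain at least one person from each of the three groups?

With no constraint there are C(16,5) = 4368 possible selections.
Subtract selections that omit an entire group: no Republicans → C(12,5) = 792; no Democrats → C(9,5) = 126; no independents → C(11,5) = 462.
Add back selections omitting two groups (i.e. drawn from a single group): C(4,5) + C(7,5) + C(5,5) = 22.
By inclusion–exclusion: 4368 − 1380 + 22 = 3010.

3010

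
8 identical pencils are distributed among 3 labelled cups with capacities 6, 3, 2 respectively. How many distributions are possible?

9

Ignoring the caps, the number of non-negative solutions to x_1+…+x_3 = 8 is C(10,2) = 45.
Subtract solutions that violate a single cap (substitute x_i' = x_i − (cap_i+1)): x_1 ≥ 7 gives C(3,2) = 3; x_2 ≥ 4 gives C(6,2) = 15; x_3 ≥ 3 gives C(7,2) = 21. Together 39.
Add back pairs where two caps are both exceeded: 0 + 0 + 3 = 3.
By inclusion–exclusion the count is 45 − 39 + 3 = 9.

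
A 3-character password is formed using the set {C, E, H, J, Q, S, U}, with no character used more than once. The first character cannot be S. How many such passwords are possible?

180

The first character has 7−1 = 6 choices (anything except S).
The remaining 2 characters are filled from the other 6 symbols without repetition: 6 × 5 = 30.
Total: 6 × 30 = 180.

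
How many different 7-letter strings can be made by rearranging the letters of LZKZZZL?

105

The 7 letters of LZKZZZL have repeats: L appearing twice and Z appearing 4 times.
Dividing 7! = 5040 by 4!·2! = 48 for the repeated letters gives 105.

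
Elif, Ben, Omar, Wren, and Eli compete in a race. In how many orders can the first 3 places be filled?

This is an ordered selection of 3 from 5: P(5,3).
That gives 5 × 4 × 3 = 60.

60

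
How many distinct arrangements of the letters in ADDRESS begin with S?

Fix S in the first position and arrange the remaining 6 letters.
Those 6 letters have D appearing twice, giving (6)!/(2!) = 360.

360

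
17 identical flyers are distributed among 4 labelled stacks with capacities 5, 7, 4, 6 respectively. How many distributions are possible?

55

By stars and bars, unrestricted non-negative solutions to x_1+…+x_4 = 17 number C(17+3,3) = 1140.
Subtract solutions that violate a single cap (substitute x_i' = x_i − (cap_i+1)): x_1 ≥ 6 gives C(14,3) = 364; x_2 ≥ 8 gives C(12,3) = 220; x_3 ≥ 5 gives C(15,3) = 455; x_4 ≥ 7 gives C(13,3) = 286. Together 1325.
Add back pairs where two caps are both exceeded: 20 + 84 + 35 + 35 + 10 + 56 = 240.
By inclusion–exclusion the count is 1140 − 1325 + 240 = 55.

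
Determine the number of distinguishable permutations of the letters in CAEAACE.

210

The 7 letters of CAEAACE have repeats: A appearing 3 times, C appearing twice, and E appearing twice.
So there are 7! / (3!·2!·2!) = 210 distinguishable arrangements.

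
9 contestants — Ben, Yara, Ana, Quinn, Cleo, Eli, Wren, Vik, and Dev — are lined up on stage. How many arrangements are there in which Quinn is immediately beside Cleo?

Treat {Quinn, Cleo} as a single unit. There are 8 units to order, and the pair itself can be ordered 2 ways.
So the count is 2·(8)! = 80640.

80640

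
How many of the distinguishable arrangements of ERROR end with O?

With the last slot taken by O, it remains to arrange the other 4 letters (ERRR).
Those 4 letters have R appearing 3 times, giving (4)!/(3!) = 4.

4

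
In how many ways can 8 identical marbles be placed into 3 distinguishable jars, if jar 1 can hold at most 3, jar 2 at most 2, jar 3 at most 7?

11

Ignoring the caps, the number of non-negative solutions to x_1+…+x_3 = 8 is C(10,2) = 45.
Subtract solutions that violate a single cap (substitute x_i' = x_i − (cap_i+1)): x_1 ≥ 4 gives C(6,2) = 15; x_2 ≥ 3 gives C(7,2) = 21; x_3 ≥ 8 gives C(2,2) = 1. Together 37.
Add back pairs where two caps are both exceeded: 3 + 0 + 0 = 3.
By inclusion–exclusion the count is 45 − 37 + 3 = 11.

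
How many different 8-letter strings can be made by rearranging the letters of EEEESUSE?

168

EEEESUSE has 8 letters with E appearing 5 times and S appearing twice.
So there are 8! / (5!·2!) = 168 distinguishable arrangements.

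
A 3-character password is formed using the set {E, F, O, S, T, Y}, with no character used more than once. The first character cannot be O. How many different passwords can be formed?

The first character has 6−1 = 5 choices (anything except O).
The remaining 2 characters are filled from the other 5 symbols without repetition: 5 × 4 = 20.
Total: 5 × 20 = 100.

100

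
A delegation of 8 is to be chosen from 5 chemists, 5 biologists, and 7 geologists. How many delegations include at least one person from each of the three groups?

With no constraint there are C(17,8) = 24310 possible selections.
Selections missing a whole group: no chemists → C(12,8) = 495; no biologists → C(12,8) = 495; no geologists → C(10,8) = 45.
Add back selections omitting two groups (i.e. drawn from a single group): C(5,8) + C(5,8) + C(7,8) = 0.
By inclusion–exclusion: 24310 − 1035 + 0 = 23275.

23275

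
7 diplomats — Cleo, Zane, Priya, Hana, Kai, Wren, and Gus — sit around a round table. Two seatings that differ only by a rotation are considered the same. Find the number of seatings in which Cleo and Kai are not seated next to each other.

All circular seatings of 7 people number (6)! = 720.
Those with Cleo next to Kai: fuse the pair into one unit and seat 6 units around a circle — 2·(5)! = 240.
Subtracting, 720 − 240 = 480.

480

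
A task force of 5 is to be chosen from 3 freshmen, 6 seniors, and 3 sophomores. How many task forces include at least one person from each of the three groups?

540

Total 5-person selections from all 12: C(12,5) = 792.
Selections missing a whole group: no freshmen → C(9,5) = 126; no seniors → C(6,5) = 6; no sophomores → C(9,5) = 126.
Add back selections omitting two groups (i.e. drawn from a single group): C(3,5) + C(6,5) + C(3,5) = 6.
By inclusion–exclusion: 792 − 258 + 6 = 540.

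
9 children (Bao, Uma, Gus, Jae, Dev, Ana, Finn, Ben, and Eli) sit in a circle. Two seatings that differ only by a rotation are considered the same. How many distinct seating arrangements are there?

Seat Bao anywhere (absorbing the rotational symmetry), then permute the other 8: (8)! = 40320.

40320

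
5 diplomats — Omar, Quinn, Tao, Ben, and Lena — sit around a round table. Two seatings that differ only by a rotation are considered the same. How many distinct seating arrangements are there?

24

Fix one person's seat to break rotational symmetry; the remaining 4 people can be arranged in (4)! = 24 ways.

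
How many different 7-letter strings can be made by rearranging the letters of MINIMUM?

420

The 7 letters of MINIMUM have repeats: I appearing twice and M appearing 3 times.
Dividing 7! = 5040 by 3!·2! = 12 for the repeated letters gives 420.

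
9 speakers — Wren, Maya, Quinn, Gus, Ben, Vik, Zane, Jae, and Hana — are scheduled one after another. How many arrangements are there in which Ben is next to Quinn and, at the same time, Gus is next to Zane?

20160

Treat {Ben,Quinn} as one block (2 orders) and {Gus,Zane} as another (2 orders).
That leaves 7 units to arrange: 2 × 2 × 7! = 4 × 5040 = 20160.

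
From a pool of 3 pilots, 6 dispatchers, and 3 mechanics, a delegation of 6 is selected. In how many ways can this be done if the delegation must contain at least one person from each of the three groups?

756

Unrestricted: C(12,6) = 924 ways to pick any 6 of the 12.
Selections missing a whole group: no pilots → C(9,6) = 84; no dispatchers → C(6,6) = 1; no mechanics → C(9,6) = 84.
Add back selections omitting two groups (i.e. drawn from a single group): C(3,6) + C(6,6) + C(3,6) = 1.
By inclusion–exclusion: 924 − 169 + 1 = 756.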